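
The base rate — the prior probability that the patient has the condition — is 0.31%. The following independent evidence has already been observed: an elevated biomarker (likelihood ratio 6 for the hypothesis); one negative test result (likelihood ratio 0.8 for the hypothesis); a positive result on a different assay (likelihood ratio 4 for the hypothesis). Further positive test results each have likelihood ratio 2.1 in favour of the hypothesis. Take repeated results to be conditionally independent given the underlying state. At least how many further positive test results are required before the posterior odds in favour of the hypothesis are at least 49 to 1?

10

Prior odds = 0.0031/0.9969 = 31/9969.
Combined Bayes factor of the evidence already in hand = 6 × 0.8 × 4 = 19.2.
Odds after that evidence = (31/9969) × 19.2 = 992/16615.
Target odds = 49.
Need 2.1ⁿ ≥ 49 ÷ (992/16615) = 814135/992.
2.1⁹ ≈794.28 falls short of 814135/992 but 2.1¹⁰ ≈1667.99 reaches it, so n = 10.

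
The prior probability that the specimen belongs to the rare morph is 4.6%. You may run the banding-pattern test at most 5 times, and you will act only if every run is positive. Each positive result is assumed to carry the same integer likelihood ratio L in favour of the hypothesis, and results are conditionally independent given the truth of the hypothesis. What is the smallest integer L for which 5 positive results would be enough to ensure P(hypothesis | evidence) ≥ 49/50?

4

Prior odds = 0.046/0.954 = 23/477.
Target odds = 0.98/0.02 = 49.
Need L⁵ ≥ 49 ÷ (23/477) = 23373/23.
3⁵ = 243 < 23373/23 ≤ 1024 = 4⁵, so L = 4.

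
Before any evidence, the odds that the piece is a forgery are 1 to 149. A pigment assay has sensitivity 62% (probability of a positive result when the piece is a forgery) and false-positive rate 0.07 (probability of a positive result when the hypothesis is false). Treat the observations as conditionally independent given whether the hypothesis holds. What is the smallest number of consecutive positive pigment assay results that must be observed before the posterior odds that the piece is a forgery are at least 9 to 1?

Prior odds = 1/149.
Likelihood ratio of a positive result = 0.62/0.07 = 62/7.
Target odds = 9.
Require (62/7)ⁿ ≥ 9 ÷ (1/149) = 1341.
(62/7)³ = 238328/343 falls short of 1341 but (62/7)⁴ = 14776336/2401 reaches it, so n = 4.

4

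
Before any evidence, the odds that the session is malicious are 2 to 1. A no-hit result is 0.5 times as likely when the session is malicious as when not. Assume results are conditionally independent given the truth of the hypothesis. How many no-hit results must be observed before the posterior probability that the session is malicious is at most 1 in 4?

Prior odds = 2.
Likelihood ratio per no-hit result = 0.5.
Target posterior odds = 0.25/0.75 = 1/3.
Require 0.5ⁿ ≤ 1/3 ÷ 2 = 1/6.
0.5² = 0.25 is still above 1/6 but 0.5³ = 0.125 is at or below it, so n = 3.

3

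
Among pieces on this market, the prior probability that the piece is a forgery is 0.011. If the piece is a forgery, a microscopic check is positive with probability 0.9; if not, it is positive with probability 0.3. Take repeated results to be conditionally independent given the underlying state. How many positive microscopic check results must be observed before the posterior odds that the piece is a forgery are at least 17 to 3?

6

Prior odds = 0.011/0.989 = 11/989.
Likelihood ratio of a positive = 0.9/0.3 = 3.
Target odds = 17/3.
Require 3ⁿ ≥ 17/3 ÷ (11/989) = 16813/33.
3⁵ = 243 falls short of 16813/33 but 3⁶ = 729 reaches it, so n = 6.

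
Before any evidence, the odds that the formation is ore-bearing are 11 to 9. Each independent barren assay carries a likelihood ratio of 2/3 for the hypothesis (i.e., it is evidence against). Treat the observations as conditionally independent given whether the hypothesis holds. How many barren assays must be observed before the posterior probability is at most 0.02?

11

Prior odds = 11/9.
Likelihood ratio per barren assay = 2/3.
Target posterior odds = 0.02/0.98 = 1/49.
Need (11/9) × (2/3)ⁿ ≤ 1/49, i.e. (2/3)ⁿ ≤ 9/539.
(2/3)¹⁰ = 1024/59049 is still above 9/539 but (2/3)¹¹ = 2048/177147 is at or below it, so n = 11.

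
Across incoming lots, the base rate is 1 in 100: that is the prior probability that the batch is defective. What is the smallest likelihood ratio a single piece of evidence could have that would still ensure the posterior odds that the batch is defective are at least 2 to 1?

198

Prior odds = 0.01/0.99 = 1/99.
Target odds = 2.
Required Bayes factor = 2 ÷ (1/99) = 198.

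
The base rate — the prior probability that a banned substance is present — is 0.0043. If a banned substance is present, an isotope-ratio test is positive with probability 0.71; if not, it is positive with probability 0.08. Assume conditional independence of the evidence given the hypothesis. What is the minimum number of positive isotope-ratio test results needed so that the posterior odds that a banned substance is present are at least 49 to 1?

5

Prior odds: 0.0043 ÷ 0.9957 = 43/9957.
Likelihood ratio of a positive = 0.71/0.08 = 8.875.
Target odds = 49.
Require 8.875ⁿ ≥ 49 ÷ (43/9957) = 487893/43.
8.875⁴ = 25411681/4096 falls short of 487893/43 but 8.875⁵ ≈55060.7 reaches it, so n = 5.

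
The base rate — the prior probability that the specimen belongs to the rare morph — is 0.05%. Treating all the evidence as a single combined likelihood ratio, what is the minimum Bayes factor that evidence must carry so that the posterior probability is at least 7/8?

Prior odds = 0.0005/0.9995 = 1/1999.
Target odds = 0.875/0.125 = 7.
Required Bayes factor = 7 ÷ (1/1999) = 13993.

13993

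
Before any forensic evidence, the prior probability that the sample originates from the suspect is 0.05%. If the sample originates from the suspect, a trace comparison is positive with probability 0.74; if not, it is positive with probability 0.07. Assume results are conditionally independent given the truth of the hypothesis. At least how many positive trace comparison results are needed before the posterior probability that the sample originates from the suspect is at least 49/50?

5

Prior odds = 0.0005/0.9995 = 1/1999.
Likelihood ratio of a positive = 0.74/0.07 = 74/7.
Target posterior odds = 0.98/0.02 = 49.
Require (74/7)ⁿ ≥ 49 ÷ (1/1999) = 97951.
(74/7)⁴ = 29986576/2401 falls short of 97951 but (74/7)⁵ ≈132029 reaches it, so n = 5.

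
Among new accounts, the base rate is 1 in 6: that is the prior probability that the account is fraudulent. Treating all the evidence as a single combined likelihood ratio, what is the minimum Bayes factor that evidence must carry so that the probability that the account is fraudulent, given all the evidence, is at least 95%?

95

Prior odds = (1/6)/(5/6) = 0.2.
Target odds = 0.95/0.05 = 19.
Required Bayes factor = 19 ÷ 0.2 = 95.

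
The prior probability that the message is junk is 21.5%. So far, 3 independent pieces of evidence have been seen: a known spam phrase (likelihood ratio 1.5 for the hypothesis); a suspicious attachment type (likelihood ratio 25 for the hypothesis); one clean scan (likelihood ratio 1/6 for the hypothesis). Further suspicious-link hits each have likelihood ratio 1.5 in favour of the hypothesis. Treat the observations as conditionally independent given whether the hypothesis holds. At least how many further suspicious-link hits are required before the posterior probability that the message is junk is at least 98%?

9

Prior odds = 0.215/0.785 = 43/157.
Combined Bayes factor of the evidence already in hand = 1.5 × 25 × (1/6) = 6.25.
Odds after that evidence = (43/157) × 6.25 = 1075/628.
Target odds = 0.98/0.02 = 49.
Need 1.5ⁿ ≥ 49 ÷ (1075/628) = 30772/1075.
1.5⁸ = 25.62890625 falls short of 30772/1075 but 1.5⁹ = 19683/512 reaches it, so n = 9.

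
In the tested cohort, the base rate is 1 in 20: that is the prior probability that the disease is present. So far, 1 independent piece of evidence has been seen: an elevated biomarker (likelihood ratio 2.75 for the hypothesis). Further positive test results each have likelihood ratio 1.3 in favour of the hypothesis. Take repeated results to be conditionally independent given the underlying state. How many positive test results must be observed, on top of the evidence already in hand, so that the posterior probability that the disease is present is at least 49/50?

23

Prior odds = 0.05/0.95 = 1/19.
Bayes factor of the evidence already in hand = 2.75.
Odds after that evidence = (1/19) × 2.75 = 11/76.
Target odds = 0.98/0.02 = 49.
Need 1.3ⁿ ≥ 49 ÷ (11/76) = 3724/11.
1.3²² ≈321.184 falls short of 3724/11 but 1.3²³ ≈417.539 reaches it, so n = 23.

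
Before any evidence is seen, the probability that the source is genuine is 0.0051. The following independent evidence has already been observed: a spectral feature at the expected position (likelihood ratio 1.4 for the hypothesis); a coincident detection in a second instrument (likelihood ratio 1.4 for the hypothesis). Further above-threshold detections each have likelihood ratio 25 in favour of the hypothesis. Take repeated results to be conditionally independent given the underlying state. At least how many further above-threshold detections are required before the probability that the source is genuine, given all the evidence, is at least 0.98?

Prior odds = 0.0051/0.9949 = 51/9949.
Combined Bayes factor of the evidence already in hand = 1.4 × 1.4 = 1.96.
Odds after that evidence = (51/9949) × 1.96 = 2499/248725.
Target odds = 0.98/0.02 = 49.
Need 25ⁿ ≥ 49 ÷ (2499/248725) = 248725/51.
25² = 625 falls short of 248725/51 but 25³ = 15625 reaches it, so n = 3.

3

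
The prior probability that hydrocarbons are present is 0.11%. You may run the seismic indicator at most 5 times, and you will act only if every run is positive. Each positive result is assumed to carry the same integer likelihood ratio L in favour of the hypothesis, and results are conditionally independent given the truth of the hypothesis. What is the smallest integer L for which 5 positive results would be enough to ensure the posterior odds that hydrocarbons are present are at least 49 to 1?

Prior odds = 0.0011/0.9989 = 11/9989.
Target odds = 49.
Need L⁵ ≥ 49 ÷ (11/9989) = 489461/11.
8⁵ = 32768 < 489461/11 ≤ 59049 = 9⁵, so L = 9.

9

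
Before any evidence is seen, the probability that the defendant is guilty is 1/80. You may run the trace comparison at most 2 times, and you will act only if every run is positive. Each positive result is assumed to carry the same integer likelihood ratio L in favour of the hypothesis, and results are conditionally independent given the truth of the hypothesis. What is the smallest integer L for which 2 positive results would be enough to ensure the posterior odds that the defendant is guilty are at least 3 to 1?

Prior odds = 0.0125/0.9875 = 1/79.
Target odds = 3.
Need L² ≥ 3 ÷ (1/79) = 237.
15² = 225 < 237 ≤ 256 = 16², so L = 16.

16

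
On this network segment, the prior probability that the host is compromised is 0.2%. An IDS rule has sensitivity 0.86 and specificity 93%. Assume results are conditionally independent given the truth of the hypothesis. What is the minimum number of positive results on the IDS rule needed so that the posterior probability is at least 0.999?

6

Prior odds: 0.002 ÷ 0.998 = 1/499.
False-positive rate = 1 − 0.93 = 0.07; likelihood ratio of a positive = 0.86/0.07 = 86/7.
Target odds: 0.999 ÷ 0.001 = 999.
Require (86/7)ⁿ ≥ 999 ÷ (1/499) = 498501.
(86/7)⁵ ≈279899 falls short of 498501 but (86/7)⁶ ≈3.43876e+06 reaches it, so n = 6.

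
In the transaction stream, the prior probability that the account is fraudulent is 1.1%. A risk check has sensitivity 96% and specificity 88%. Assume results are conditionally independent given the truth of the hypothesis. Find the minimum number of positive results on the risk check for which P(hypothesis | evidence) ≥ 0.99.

5

Prior odds: 0.011 ÷ 0.989 = 11/989.
False-positive rate = 1 − 0.88 = 0.12; likelihood ratio of a positive = 0.96/0.12 = 8.
Target posterior odds = 0.99/0.01 = 99.
Need (11/989) × 8ⁿ ≥ 99, i.e. 8ⁿ ≥ 8901.
8⁴ = 4096 falls short of 8901 but 8⁵ = 32768 reaches it, so n = 5.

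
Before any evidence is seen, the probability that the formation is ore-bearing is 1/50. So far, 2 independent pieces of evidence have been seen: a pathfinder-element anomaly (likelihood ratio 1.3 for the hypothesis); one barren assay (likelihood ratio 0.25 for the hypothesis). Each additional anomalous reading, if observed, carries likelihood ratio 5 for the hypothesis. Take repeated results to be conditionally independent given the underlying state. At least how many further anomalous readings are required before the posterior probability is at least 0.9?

Prior odds = 0.02/0.98 = 1/49.
Combined Bayes factor of the evidence already in hand = 1.3 × 0.25 = 0.325.
Odds after that evidence = (1/49) × 0.325 = 13/1960.
Target odds = 0.9/0.1 = 9.
Need 5ⁿ ≥ 9 ÷ (13/1960) = 17640/13.
5⁴ = 625 falls short of 17640/13 but 5⁵ = 3125 reaches it, so n = 5.

5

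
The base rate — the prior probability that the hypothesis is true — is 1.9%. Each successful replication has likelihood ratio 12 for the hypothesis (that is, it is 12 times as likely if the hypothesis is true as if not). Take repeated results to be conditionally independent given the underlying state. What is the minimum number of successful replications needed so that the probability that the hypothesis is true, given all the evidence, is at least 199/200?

Prior odds: 0.019 ÷ 0.981 = 19/981.
Likelihood ratio per successful replication = 12.
Target posterior odds = 0.995/0.005 = 199.
Need (19/981) × 12ⁿ ≥ 199, i.e. 12ⁿ ≥ 195219/19.
12³ = 1728 falls short of 195219/19 but 12⁴ = 20736 reaches it, so n = 4.

4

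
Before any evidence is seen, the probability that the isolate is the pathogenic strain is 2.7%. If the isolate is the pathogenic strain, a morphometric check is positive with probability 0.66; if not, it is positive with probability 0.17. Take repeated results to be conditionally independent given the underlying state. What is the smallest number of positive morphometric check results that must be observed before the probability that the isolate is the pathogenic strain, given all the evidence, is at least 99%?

7

Prior odds = 0.027/0.973 = 27/973.
Likelihood ratio of a positive = 0.66/0.17 = 66/17.
Target odds: 0.99 ÷ 0.01 = 99.
Need (27/973) × (66/17)ⁿ ≥ 99, i.e. (66/17)ⁿ ≥ 10703/3.
(66/17)⁶ ≈3424.29 falls short of 10703/3 but (66/17)⁷ ≈13294.3 reaches it, so n = 7.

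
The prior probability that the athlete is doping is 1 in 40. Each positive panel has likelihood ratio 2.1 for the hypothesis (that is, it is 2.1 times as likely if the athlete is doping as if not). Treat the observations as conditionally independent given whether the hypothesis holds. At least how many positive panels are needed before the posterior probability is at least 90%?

8

Prior odds = 0.025/0.975 = 1/39.
Likelihood ratio per positive panel = 2.1.
Target posterior odds = 0.9/0.1 = 9.
Require 2.1ⁿ ≥ 9 ÷ (1/39) = 351.
2.1⁷ ≈180.109 falls short of 351 but 2.1⁸ ≈378.229 reaches it, so n = 8.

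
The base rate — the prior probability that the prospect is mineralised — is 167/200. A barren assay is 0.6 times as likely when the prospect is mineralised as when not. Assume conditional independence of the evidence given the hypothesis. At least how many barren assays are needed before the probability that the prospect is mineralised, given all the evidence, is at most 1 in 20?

Prior odds: 0.835 ÷ 0.165 = 167/33.
Likelihood ratio per barren assay = 0.6.
Target odds: 0.05 ÷ 0.95 = 1/19.
Require 0.6ⁿ ≤ 1/19 ÷ (167/33) = 33/3173.
0.6⁸ = 6561/390625 is still above 33/3173 but 0.6⁹ = 19683/1953125 is at or below it, so n = 9.

9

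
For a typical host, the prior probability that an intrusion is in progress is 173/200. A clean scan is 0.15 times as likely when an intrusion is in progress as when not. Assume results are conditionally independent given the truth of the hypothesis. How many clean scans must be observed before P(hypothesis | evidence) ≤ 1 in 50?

Prior odds = 0.865/0.135 = 173/27.
Likelihood ratio per clean scan = 0.15.
Target posterior odds = 0.02/0.98 = 1/49.
Need (173/27) × 0.15ⁿ ≤ 1/49, i.e. 0.15ⁿ ≤ 27/8477.
0.15³ = 0.003375 is still above 27/8477 but 0.15⁴ = 81/160000 is at or below it, so n = 4.

4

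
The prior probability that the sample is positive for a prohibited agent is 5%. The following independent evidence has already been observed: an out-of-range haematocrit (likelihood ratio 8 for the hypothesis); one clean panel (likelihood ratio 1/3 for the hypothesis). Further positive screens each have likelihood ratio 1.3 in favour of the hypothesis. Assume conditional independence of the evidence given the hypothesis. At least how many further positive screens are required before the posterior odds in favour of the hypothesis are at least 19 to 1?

Prior odds = 0.05/0.95 = 1/19.
Combined Bayes factor of the evidence already in hand = 8 × (1/3) = 8/3.
Odds after that evidence = (1/19) × 8/3 = 8/57.
Target odds = 19.
Need 1.3ⁿ ≥ 19 ÷ (8/57) = 135.375.
1.3¹⁸ ≈112.455 falls short of 135.375 but 1.3¹⁹ ≈146.192 reaches it, so n = 19.

19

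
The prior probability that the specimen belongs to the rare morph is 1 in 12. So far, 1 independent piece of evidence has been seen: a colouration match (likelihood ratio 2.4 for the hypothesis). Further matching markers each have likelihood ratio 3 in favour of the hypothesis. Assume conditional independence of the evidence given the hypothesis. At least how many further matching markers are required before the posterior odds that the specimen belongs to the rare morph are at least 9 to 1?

4

Prior odds = (1/12)/(11/12) = 1/11.
Bayes factor of the evidence already in hand = 2.4.
Odds after that evidence = (1/11) × 2.4 = 12/55.
Target odds = 9.
Need 3ⁿ ≥ 9 ÷ (12/55) = 41.25.
3³ = 27 falls short of 41.25 but 3⁴ = 81 reaches it, so n = 4.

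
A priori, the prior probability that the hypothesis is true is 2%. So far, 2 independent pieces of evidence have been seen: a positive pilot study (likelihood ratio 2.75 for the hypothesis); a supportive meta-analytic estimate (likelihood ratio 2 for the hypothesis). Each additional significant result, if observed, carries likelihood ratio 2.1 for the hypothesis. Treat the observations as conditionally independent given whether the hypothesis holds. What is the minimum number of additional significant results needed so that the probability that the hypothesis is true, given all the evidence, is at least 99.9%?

Prior odds = 0.02/0.98 = 1/49.
Combined Bayes factor of the evidence already in hand = 2.75 × 2 = 5.5.
Odds after that evidence = (1/49) × 5.5 = 11/98.
Target odds = 0.999/0.001 = 999.
Need 2.1ⁿ ≥ 999 ÷ (11/98) = 97902/11.
2.1¹² ≈7355.83 falls short of 97902/11 but 2.1¹³ ≈15447.2 reaches it, so n = 13.

13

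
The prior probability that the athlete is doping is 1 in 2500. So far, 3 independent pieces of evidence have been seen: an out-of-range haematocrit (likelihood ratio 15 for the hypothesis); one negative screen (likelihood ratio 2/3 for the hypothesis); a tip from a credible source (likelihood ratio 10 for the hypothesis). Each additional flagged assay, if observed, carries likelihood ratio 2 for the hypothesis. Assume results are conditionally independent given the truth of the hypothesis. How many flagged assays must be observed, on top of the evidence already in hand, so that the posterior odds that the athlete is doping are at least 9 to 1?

8

Prior odds = 0.0004/0.9996 = 1/2499.
Combined Bayes factor of the evidence already in hand = 15 × (2/3) × 10 = 100.
Odds after that evidence = (1/2499) × 100 = 100/2499.
Target odds = 9.
Need 2ⁿ ≥ 9 ÷ (100/2499) = 224.91.
2⁷ = 128 falls short of 224.91 but 2⁸ = 256 reaches it, so n = 8.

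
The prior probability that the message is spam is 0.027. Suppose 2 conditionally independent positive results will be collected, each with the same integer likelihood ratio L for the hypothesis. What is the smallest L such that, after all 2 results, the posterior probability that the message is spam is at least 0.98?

Prior odds = 0.027/0.973 = 27/973.
Target odds = 0.98/0.02 = 49.
Need L² ≥ 49 ÷ (27/973) = 47677/27.
42² = 1764 < 47677/27 ≤ 1849 = 43², so L = 43.

43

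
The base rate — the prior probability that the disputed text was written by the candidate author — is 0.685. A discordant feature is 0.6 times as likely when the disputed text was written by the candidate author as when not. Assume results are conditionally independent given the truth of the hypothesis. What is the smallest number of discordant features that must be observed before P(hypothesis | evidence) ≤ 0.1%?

16

Prior odds = 0.685/0.315 = 137/63.
Likelihood ratio per discordant feature = 0.6.
Target posterior odds = 0.001/0.999 = 1/999.
Need (137/63) × 0.6ⁿ ≤ 1/999, i.e. 0.6ⁿ ≤ 7/15207.
0.6¹⁵ ≈0.000470185 is still above 7/15207 but 0.6¹⁶ ≈0.000282111 is at or below it, so n = 16.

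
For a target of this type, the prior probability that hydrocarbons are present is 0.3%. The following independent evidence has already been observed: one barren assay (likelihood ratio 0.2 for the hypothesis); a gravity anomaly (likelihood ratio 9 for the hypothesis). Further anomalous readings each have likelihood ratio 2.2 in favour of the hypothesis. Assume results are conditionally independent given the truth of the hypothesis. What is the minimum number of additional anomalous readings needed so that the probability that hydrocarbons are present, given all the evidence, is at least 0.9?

Prior odds = 0.003/0.997 = 3/997.
Combined Bayes factor of the evidence already in hand = 0.2 × 9 = 1.8.
Odds after that evidence = (3/997) × 1.8 = 27/4985.
Target odds = 0.9/0.1 = 9.
Need 2.2ⁿ ≥ 9 ÷ (27/4985) = 4985/3.
2.2⁹ ≈1207.27 falls short of 4985/3 but 2.2¹⁰ ≈2655.99 reaches it, so n = 10.

10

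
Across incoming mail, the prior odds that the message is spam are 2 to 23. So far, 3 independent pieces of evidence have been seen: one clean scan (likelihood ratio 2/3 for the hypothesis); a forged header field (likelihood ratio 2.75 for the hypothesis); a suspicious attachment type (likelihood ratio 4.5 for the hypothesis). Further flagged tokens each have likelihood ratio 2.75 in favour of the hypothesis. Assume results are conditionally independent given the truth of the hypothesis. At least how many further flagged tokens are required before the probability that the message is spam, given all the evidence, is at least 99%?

5

Prior odds = 2/23.
Combined Bayes factor of the evidence already in hand = (2/3) × 2.75 × 4.5 = 8.25.
Odds after that evidence = (2/23) × 8.25 = 33/46.
Target odds = 0.99/0.01 = 99.
Need 2.75ⁿ ≥ 99 ÷ (33/46) = 138.
2.75⁴ = 57.19140625 falls short of 138 but 2.75⁵ = 161051/1024 reaches it, so n = 5.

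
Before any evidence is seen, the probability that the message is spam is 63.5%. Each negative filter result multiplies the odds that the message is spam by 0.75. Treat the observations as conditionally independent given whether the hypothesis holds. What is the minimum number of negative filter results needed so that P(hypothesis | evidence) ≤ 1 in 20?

13

Prior odds = 0.635/0.365 = 127/73.
Likelihood ratio per negative filter result = 0.75.
Target posterior odds = 0.05/0.95 = 1/19.
Require 0.75ⁿ ≤ 1/19 ÷ (127/73) = 73/2413.
0.75¹² = 531441/16777216 is still above 73/2413 but 0.75¹³ = 1594323/67108864 is at or below it, so n = 13.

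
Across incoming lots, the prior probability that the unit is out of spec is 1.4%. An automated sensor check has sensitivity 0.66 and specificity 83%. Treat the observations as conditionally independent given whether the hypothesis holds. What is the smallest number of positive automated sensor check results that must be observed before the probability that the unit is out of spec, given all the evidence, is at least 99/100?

Prior odds: 0.014 ÷ 0.986 = 7/493.
False-positive rate = 1 − 0.83 = 0.17; likelihood ratio of a positive = 0.66/0.17 = 66/17.
Target posterior odds = 0.99/0.01 = 99.
Require (66/17)ⁿ ≥ 99 ÷ (7/493) = 48807/7.
(66/17)⁶ ≈3424.29 falls short of 48807/7 but (66/17)⁷ ≈13294.3 reaches it, so n = 7.

7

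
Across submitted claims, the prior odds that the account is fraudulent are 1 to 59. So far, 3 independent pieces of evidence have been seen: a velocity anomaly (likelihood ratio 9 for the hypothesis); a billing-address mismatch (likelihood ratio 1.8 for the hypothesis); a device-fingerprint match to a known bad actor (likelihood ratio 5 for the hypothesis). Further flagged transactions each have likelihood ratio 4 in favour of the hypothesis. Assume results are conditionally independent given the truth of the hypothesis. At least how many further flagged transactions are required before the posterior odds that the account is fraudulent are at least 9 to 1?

2

Prior odds = 1/59.
Combined Bayes factor of the evidence already in hand = 9 × 1.8 × 5 = 81.
Odds after that evidence = (1/59) × 81 = 81/59.
Target odds = 9.
Need 4ⁿ ≥ 9 ÷ (81/59) = 59/9.
4¹ = 4 falls short of 59/9 but 4² = 16 reaches it, so n = 2.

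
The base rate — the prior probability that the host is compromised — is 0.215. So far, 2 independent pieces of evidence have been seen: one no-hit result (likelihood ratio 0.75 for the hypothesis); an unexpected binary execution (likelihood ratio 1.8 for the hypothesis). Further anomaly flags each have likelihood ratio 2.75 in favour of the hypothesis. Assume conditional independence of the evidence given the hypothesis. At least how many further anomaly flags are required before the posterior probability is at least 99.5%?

7

Prior odds = 0.215/0.785 = 43/157.
Combined Bayes factor of the evidence already in hand = 0.75 × 1.8 = 1.35.
Odds after that evidence = (43/157) × 1.35 = 1161/3140.
Target odds = 0.995/0.005 = 199.
Need 2.75ⁿ ≥ 199 ÷ (1161/3140) = 624860/1161.
2.75⁶ = 1771561/4096 falls short of 624860/1161 but 2.75⁷ = 19487171/16384 reaches it, so n = 7.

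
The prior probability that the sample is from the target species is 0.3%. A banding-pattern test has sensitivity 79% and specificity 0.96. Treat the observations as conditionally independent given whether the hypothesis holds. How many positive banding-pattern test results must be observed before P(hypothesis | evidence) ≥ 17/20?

3

Prior odds: 0.003 ÷ 0.997 = 3/997.
False-positive rate = 1 − 0.96 = 0.04; likelihood ratio of a positive = 0.79/0.04 = 19.75.
Target odds: 0.85 ÷ 0.15 = 17/3.
Require 19.75ⁿ ≥ 17/3 ÷ (3/997) = 16949/9.
19.75² = 390.0625 falls short of 16949/9 but 19.75³ = 7703.734375 reaches it, so n = 3.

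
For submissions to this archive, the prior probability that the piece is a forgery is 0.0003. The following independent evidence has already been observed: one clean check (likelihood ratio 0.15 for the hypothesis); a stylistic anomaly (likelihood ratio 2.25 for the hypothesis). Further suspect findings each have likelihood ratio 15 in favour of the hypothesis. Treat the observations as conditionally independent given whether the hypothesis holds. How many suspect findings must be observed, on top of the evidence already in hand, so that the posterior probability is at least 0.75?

4

Prior odds = 0.0003/0.9997 = 3/9997.
Combined Bayes factor of the evidence already in hand = 0.15 × 2.25 = 0.3375.
Odds after that evidence = (3/9997) × 0.3375 = 81/799760.
Target odds = 0.75/0.25 = 3.
Need 15ⁿ ≥ 3 ÷ (81/799760) = 799760/27.
15³ = 3375 falls short of 799760/27 but 15⁴ = 50625 reaches it, so n = 4.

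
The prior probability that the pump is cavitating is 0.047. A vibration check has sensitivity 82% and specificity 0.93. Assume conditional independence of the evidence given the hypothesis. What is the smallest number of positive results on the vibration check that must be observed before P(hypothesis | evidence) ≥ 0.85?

2

Prior odds = 0.047/0.953 = 47/953.
False-positive rate = 1 − 0.93 = 0.07; likelihood ratio of a positive = 0.82/0.07 = 82/7.
Target posterior odds = 0.85/0.15 = 17/3.
Require (82/7)ⁿ ≥ 17/3 ÷ (47/953) = 16201/141.
(82/7)¹ = 82/7 falls short of 16201/141 but (82/7)² = 6724/49 reaches it, so n = 2.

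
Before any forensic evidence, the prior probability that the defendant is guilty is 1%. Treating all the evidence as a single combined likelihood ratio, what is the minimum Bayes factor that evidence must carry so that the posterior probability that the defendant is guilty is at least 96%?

2376

Prior odds = 0.01/0.99 = 1/99.
Target odds = 0.96/0.04 = 24.
Required Bayes factor = 24 ÷ (1/99) = 2376.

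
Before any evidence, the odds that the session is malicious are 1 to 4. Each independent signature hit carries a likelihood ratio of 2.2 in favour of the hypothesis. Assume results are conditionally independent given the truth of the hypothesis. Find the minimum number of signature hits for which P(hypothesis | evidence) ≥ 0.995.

Prior odds = 0.25.
Likelihood ratio per signature hit = 2.2.
Target odds: 0.995 ÷ 0.005 = 199.
Need 0.25 × 2.2ⁿ ≥ 199, i.e. 2.2ⁿ ≥ 796.
2.2⁸ = 214358881/390625 falls short of 796 but 2.2⁹ ≈1207.27 reaches it, so n = 9.

9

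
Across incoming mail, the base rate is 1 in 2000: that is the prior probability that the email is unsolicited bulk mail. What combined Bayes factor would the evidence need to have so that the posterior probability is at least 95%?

Prior odds = 0.0005/0.9995 = 1/1999.
Target odds = 0.95/0.05 = 19.
Required Bayes factor = 19 ÷ (1/1999) = 37981.

37981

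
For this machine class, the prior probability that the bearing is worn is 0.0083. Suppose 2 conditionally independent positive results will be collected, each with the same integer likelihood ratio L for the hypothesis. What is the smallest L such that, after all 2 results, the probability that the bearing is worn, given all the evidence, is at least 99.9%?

Prior odds = 0.0083/0.9917 = 83/9917.
Target odds = 0.999/0.001 = 999.
Need L² ≥ 999 ÷ (83/9917) = 9907083/83.
345² = 119025 < 9907083/83 ≤ 119716 = 346², so L = 346.

346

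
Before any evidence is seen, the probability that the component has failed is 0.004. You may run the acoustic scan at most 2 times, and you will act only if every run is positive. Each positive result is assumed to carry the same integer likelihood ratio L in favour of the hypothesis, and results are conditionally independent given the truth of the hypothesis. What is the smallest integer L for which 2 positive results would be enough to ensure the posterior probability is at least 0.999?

Prior odds = 0.004/0.996 = 1/249.
Target odds = 0.999/0.001 = 999.
Need L² ≥ 999 ÷ (1/249) = 248751.
498² = 248004 < 248751 ≤ 249001 = 499², so L = 499.

499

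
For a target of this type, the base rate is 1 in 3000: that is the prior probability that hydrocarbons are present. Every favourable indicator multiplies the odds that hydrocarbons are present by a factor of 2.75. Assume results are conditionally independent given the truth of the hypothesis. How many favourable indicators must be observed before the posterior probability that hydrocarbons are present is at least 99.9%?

15

Prior odds = (1/3000)/(2999/3000) = 1/2999.
Likelihood ratio per favourable indicator = 2.75.
Target posterior odds = 0.999/0.001 = 999.
Need (1/2999) × 2.75ⁿ ≥ 999, i.e. 2.75ⁿ ≥ 2996001.
2.75¹⁴ ≈1.41468e+06 falls short of 2996001 but 2.75¹⁵ ≈3.89037e+06 reaches it, so n = 15.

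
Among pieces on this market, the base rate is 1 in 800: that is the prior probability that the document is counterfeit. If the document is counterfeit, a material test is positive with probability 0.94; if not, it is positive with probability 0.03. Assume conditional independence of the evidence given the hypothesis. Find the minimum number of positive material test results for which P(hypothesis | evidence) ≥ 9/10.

3

Prior odds = 0.00125/0.99875 = 1/799.
Likelihood ratio of a positive = 0.94/0.03 = 94/3.
Target posterior odds = 0.9/0.1 = 9.
Need (1/799) × (94/3)ⁿ ≥ 9, i.e. (94/3)ⁿ ≥ 7191.
(94/3)² = 8836/9 falls short of 7191 but (94/3)³ = 830584/27 reaches it, so n = 3.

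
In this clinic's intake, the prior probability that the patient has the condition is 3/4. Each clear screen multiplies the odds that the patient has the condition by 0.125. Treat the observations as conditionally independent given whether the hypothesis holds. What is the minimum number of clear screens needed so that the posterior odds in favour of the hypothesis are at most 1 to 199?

4

Prior odds: 0.75 ÷ 0.25 = 3.
Likelihood ratio per clear screen = 0.125.
Target odds = 1/199.
Require 0.125ⁿ ≤ 1/199 ÷ 3 = 1/597.
0.125³ = 0.001953125 is still above 1/597 but 0.125⁴ = 1/4096 is at or below it, so n = 4.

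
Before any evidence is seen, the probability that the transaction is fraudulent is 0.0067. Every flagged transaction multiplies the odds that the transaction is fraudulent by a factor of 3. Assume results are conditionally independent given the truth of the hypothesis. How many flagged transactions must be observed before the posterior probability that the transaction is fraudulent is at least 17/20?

7

Prior odds = 0.0067/0.9933 = 67/9933.
Likelihood ratio per flagged transaction = 3.
Target posterior odds = 0.85/0.15 = 17/3.
Require 3ⁿ ≥ 17/3 ÷ (67/9933) = 56287/67.
3⁶ = 729 falls short of 56287/67 but 3⁷ = 2187 reaches it, so n = 7.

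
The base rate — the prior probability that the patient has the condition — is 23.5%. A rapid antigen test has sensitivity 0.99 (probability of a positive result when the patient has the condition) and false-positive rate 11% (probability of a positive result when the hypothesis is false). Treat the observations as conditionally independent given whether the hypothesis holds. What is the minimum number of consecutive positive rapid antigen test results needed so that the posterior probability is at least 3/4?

Prior odds = 0.235/0.765 = 47/153.
Likelihood ratio of a positive result = 0.99/0.11 = 9.
Target posterior odds = 0.75/0.25 = 3.
Need (47/153) × 9ⁿ ≥ 3, i.e. 9ⁿ ≥ 459/47.
9¹ = 9 falls short of 459/47 but 9² = 81 reaches it, so n = 2.

2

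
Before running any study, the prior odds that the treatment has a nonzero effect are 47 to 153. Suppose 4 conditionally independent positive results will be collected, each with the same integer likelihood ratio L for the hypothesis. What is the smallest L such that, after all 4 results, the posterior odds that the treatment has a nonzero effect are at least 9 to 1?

Prior odds = 47/153.
Target odds = 9.
Need L⁴ ≥ 9 ÷ (47/153) = 1377/47.
2⁴ = 16 < 1377/47 ≤ 81 = 3⁴, so L = 3.

3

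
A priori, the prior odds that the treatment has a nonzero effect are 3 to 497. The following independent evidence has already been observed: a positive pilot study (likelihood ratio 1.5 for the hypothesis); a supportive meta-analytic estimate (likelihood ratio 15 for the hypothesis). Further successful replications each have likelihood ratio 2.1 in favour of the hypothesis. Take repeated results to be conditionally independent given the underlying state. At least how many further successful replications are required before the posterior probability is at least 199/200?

Prior odds = 3/497.
Combined Bayes factor of the evidence already in hand = 1.5 × 15 = 22.5.
Odds after that evidence = (3/497) × 22.5 = 135/994.
Target odds = 0.995/0.005 = 199.
Need 2.1ⁿ ≥ 199 ÷ (135/994) = 197806/135.
2.1⁹ ≈794.28 falls short of 197806/135 but 2.1¹⁰ ≈1667.99 reaches it, so n = 10.

10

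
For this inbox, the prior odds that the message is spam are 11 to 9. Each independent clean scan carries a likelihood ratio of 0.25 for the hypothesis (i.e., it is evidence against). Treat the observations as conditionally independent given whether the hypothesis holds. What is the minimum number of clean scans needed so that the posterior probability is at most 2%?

Prior odds = 11/9.
Likelihood ratio per clean scan = 0.25.
Target odds: 0.02 ÷ 0.98 = 1/49.
Require 0.25ⁿ ≤ 1/49 ÷ (11/9) = 9/539.
0.25² = 0.0625 is still above 9/539 but 0.25³ = 0.015625 is at or below it, so n = 3.

3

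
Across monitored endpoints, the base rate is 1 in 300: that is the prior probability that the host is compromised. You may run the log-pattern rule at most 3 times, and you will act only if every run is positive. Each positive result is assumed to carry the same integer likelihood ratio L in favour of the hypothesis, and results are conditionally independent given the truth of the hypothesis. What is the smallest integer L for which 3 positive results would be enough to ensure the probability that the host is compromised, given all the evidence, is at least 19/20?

18

Prior odds = (1/300)/(299/300) = 1/299.
Target odds = 0.95/0.05 = 19.
Need L³ ≥ 19 ÷ (1/299) = 5681.
17³ = 4913 < 5681 ≤ 5832 = 18³, so L = 18.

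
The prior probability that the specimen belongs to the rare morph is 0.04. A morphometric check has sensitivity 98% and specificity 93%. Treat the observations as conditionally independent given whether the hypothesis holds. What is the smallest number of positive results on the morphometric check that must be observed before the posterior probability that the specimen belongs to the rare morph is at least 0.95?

3

Prior odds = 0.04/0.96 = 1/24.
False-positive rate = 1 − 0.93 = 0.07; likelihood ratio of a positive = 0.98/0.07 = 14.
Target odds: 0.95 ÷ 0.05 = 19.
Require 14ⁿ ≥ 19 ÷ (1/24) = 456.
14² = 196 falls short of 456 but 14³ = 2744 reaches it, so n = 3.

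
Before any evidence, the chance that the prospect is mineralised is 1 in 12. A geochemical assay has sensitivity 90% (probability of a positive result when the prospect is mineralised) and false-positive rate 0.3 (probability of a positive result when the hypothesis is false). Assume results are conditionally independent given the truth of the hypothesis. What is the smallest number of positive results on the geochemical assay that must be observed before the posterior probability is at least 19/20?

5

Prior odds: (1/12) ÷ (11/12) = 1/11.
Likelihood ratio of a positive result = 0.9/0.3 = 3.
Target odds: 0.95 ÷ 0.05 = 19.
Require 3ⁿ ≥ 19 ÷ (1/11) = 209.
3⁴ = 81 falls short of 209 but 3⁵ = 243 reaches it, so n = 5.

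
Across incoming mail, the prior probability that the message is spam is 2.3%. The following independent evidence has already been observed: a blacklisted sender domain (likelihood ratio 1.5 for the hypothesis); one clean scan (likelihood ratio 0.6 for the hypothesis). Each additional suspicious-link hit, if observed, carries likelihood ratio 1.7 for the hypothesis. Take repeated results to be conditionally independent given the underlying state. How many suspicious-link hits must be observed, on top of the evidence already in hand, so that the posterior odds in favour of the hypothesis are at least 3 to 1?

Prior odds = 0.023/0.977 = 23/977.
Combined Bayes factor of the evidence already in hand = 1.5 × 0.6 = 0.9.
Odds after that evidence = (23/977) × 0.9 = 207/9770.
Target odds = 3.
Need 1.7ⁿ ≥ 3 ÷ (207/9770) = 9770/69.
1.7⁹ ≈118.588 falls short of 9770/69 but 1.7¹⁰ ≈201.599 reaches it, so n = 10.

10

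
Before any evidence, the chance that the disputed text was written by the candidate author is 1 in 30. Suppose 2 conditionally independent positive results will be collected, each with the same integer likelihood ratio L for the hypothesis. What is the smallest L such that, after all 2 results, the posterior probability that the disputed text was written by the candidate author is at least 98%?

Prior odds = (1/30)/(29/30) = 1/29.
Target odds = 0.98/0.02 = 49.
Need L² ≥ 49 ÷ (1/29) = 1421.
37² = 1369 < 1421 ≤ 1444 = 38², so L = 38.

38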